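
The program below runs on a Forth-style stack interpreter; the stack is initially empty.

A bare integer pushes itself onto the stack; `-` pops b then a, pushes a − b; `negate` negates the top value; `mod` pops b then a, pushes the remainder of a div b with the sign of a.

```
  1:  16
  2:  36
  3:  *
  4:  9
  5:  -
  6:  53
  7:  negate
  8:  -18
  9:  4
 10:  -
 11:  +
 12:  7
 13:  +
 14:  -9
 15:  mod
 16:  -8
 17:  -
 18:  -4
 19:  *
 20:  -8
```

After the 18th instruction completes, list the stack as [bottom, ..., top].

16     -> [16]
36     -> [16, 36]
*      -> [576]
9      -> [576, 9]
-      -> [567]
53     -> [567, 53]
negate -> [567, -53]
-18    -> [567, -53, -18]
4      -> [567, -53, -18, 4]
-      -> [567, -53, -22]
+      -> [567, -75]
7      -> [567, -75, 7]
+      -> [567, -68]
-9     -> [567, -68, -9]
mod    -> [567, -5]
-8     -> [567, -5, -8]
-      -> [567, 3]
-4     -> [567, 3, -4]

[567, 3, -4]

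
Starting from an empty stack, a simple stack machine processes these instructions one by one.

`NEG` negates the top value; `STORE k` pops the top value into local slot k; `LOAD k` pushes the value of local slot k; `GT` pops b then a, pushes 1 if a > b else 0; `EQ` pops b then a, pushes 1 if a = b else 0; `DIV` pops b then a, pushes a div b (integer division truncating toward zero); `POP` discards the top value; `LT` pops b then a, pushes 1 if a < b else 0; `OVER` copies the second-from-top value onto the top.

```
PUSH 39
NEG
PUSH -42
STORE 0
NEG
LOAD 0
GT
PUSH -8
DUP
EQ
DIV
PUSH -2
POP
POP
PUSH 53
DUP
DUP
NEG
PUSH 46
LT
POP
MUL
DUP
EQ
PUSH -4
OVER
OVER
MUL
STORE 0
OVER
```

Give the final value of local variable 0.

-4

PUSH 39  : 39
NEG      : -39
PUSH -42 : -39 -42
STORE 0  : -39
NEG      : 39
LOAD 0   : 39 -42
GT       : 1
PUSH -8  : 1 -8
DUP      : 1 -8 -8
EQ       : 1 1
DIV      : 1
PUSH -2  : 1 -2
POP      : 1
POP      : (empty)
PUSH 53  : 53
DUP      : 53 53
DUP      : 53 53 53
NEG      : 53 53 -53
PUSH 46  : 53 53 -53 46
LT       : 53 53 1
POP      : 53 53
MUL      : 2809
DUP      : 2809 2809
EQ       : 1
PUSH -4  : 1 -4
OVER     : 1 -4 1
OVER     : 1 -4 1 -4
MUL      : 1 -4 -4
STORE 0  : 1 -4
OVER     : 1 -4 1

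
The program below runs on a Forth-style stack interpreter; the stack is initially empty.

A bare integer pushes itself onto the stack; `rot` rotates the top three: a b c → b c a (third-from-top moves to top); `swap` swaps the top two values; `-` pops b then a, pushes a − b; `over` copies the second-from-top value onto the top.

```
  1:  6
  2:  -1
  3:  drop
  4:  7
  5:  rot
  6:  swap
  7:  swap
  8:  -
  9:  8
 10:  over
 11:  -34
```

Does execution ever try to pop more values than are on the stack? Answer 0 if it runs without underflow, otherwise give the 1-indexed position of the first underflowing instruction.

6    → 6
-1   → 6 -1
drop → 6
7    → 6 7
rot  — needs 3 operands, stack has 2 → underflow

5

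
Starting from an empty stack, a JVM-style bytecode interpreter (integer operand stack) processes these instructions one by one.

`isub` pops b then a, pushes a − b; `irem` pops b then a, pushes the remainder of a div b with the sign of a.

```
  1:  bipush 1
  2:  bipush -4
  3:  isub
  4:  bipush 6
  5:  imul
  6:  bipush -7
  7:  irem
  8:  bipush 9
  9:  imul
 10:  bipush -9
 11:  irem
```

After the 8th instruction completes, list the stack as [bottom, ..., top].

[2, 9]

bipush 1  : 1
bipush -4 : 1 -4
isub      : 5
bipush 6  : 5 6
imul      : 30
bipush -7 : 30 -7
irem      : 2
bipush 9  : 2 9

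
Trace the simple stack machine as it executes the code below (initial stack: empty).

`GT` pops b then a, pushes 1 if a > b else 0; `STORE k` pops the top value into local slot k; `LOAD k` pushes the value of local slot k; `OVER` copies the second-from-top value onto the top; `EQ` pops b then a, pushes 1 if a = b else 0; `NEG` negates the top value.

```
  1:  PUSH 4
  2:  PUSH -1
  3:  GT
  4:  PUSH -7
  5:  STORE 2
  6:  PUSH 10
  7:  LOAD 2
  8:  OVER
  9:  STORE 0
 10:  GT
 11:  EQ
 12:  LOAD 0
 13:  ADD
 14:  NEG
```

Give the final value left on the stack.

PUSH 4  : 4
PUSH -1 : 4 -1
GT      : 1
PUSH -7 : 1 -7
STORE 2 : 1
PUSH 10 : 1 10
LOAD 2  : 1 10 -7
OVER    : 1 10 -7 10
STORE 0 : 1 10 -7
GT      : 1 1
EQ      : 1
LOAD 0  : 1 10
ADD     : 11
NEG     : -11

-11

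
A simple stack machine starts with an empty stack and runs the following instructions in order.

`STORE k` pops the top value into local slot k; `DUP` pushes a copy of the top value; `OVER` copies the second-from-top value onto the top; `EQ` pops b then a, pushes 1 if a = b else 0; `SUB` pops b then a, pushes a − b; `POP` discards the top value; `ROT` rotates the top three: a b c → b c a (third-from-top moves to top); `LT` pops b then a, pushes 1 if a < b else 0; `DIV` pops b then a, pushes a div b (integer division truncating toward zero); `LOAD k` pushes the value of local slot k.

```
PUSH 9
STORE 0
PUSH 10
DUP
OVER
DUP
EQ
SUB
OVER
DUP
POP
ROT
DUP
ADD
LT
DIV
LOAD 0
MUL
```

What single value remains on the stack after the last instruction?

81

PUSH 9  -> 9
STORE 0 -> (empty)
PUSH 10 -> 10
DUP     -> 10 10
OVER    -> 10 10 10
DUP     -> 10 10 10 10
EQ      -> 10 10 1
SUB     -> 10 9
OVER    -> 10 9 10
DUP     -> 10 9 10 10
POP     -> 10 9 10
ROT     -> 9 10 10
DUP     -> 9 10 10 10
ADD     -> 9 10 20
LT      -> 9 1
DIV     -> 9
LOAD 0  -> 9 9
MUL     -> 81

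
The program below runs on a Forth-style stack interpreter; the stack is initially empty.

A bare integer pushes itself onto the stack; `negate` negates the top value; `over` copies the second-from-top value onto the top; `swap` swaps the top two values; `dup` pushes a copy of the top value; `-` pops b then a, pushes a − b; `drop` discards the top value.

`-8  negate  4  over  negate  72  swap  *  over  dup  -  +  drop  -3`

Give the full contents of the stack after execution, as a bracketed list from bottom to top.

[8, 4, -3]

-8     -> [-8]
negate -> [8]
4      -> [8, 4]
over   -> [8, 4, 8]
negate -> [8, 4, -8]
72     -> [8, 4, -8, 72]
swap   -> [8, 4, 72, -8]
*      -> [8, 4, -576]
over   -> [8, 4, -576, 4]
dup    -> [8, 4, -576, 4, 4]
-      -> [8, 4, -576, 0]
+      -> [8, 4, -576]
drop   -> [8, 4]
-3     -> [8, 4, -3]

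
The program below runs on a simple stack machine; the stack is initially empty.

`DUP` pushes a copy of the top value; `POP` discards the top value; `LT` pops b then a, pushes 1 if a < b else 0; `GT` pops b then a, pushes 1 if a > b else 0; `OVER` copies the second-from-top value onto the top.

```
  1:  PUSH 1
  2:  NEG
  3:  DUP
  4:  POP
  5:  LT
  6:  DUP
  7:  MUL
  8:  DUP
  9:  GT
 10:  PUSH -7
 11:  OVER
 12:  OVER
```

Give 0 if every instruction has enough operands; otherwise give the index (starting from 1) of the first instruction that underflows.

PUSH 1 -> [1]
NEG    -> [-1]
DUP    -> [-1, -1]
POP    -> [-1]
LT  — needs 2 operands, stack has 1 → underflow

5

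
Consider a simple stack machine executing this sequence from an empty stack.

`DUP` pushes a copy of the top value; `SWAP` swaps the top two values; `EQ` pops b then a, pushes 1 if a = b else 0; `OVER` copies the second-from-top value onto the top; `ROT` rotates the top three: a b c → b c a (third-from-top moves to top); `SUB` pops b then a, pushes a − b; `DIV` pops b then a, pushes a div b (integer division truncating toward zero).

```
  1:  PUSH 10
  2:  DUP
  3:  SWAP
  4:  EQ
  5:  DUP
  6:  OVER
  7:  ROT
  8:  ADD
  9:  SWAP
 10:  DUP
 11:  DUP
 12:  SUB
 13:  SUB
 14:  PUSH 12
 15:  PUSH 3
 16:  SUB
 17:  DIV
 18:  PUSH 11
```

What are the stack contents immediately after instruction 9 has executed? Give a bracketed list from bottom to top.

[2, 1]

PUSH 10 : 10
DUP     : 10 10
SWAP    : 10 10
EQ      : 1
DUP     : 1 1
OVER    : 1 1 1
ROT     : 1 1 1
ADD     : 1 2
SWAP    : 2 1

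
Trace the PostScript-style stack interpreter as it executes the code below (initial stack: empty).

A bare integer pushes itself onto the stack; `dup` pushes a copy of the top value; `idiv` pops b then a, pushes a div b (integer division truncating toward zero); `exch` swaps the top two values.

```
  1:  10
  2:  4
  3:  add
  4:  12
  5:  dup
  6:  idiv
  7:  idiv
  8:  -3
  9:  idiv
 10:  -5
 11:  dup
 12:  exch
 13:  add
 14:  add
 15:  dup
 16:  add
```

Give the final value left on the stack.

-28

10   → 10
4    → 10 4
add  → 14
12   → 14 12
dup  → 14 12 12
idiv → 14 1
idiv → 14
-3   → 14 -3
idiv → -4
-5   → -4 -5
dup  → -4 -5 -5
exch → -4 -5 -5
add  → -4 -10
add  → -14
dup  → -14 -14
add  → -28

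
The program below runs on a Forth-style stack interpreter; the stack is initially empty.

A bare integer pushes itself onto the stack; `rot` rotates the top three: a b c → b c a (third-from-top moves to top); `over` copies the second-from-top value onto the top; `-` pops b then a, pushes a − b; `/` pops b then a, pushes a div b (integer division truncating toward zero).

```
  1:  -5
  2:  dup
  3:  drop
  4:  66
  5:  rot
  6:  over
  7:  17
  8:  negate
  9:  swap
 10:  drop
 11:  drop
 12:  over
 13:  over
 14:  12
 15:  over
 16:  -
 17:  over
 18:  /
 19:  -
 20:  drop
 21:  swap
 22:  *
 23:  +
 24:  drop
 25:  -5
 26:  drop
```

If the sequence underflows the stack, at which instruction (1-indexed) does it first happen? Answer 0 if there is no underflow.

5

-5   → -5
dup  → -5 -5
drop → -5
66   → -5 66
rot  — needs 3 operands, stack has 2 → underflow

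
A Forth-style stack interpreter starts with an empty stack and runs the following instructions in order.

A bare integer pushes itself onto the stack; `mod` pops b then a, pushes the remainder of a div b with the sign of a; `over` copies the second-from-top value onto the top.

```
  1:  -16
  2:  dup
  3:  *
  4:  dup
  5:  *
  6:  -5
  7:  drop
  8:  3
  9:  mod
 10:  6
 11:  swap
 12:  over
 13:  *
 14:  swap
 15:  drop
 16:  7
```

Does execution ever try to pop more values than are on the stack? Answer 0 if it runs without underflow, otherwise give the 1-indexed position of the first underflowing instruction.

-16  -> -16
dup  -> -16 -16
*    -> 256
dup  -> 256 256
*    -> 65536
-5   -> 65536 -5
drop -> 65536
3    -> 65536 3
mod  -> 1
6    -> 1 6
swap -> 6 1
over -> 6 1 6
*    -> 6 6
swap -> 6 6
drop -> 6
7    -> 6 7

0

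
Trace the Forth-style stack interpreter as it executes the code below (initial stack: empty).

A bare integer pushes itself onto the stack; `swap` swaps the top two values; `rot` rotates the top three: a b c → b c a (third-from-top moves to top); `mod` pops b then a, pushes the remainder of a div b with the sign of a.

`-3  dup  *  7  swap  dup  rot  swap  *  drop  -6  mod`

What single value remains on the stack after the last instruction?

-3   -> -3
dup  -> -3 -3
*    -> 9
7    -> 9 7
swap -> 7 9
dup  -> 7 9 9
rot  -> 9 9 7
swap -> 9 7 9
*    -> 9 63
drop -> 9
-6   -> 9 -6
mod  -> 3

3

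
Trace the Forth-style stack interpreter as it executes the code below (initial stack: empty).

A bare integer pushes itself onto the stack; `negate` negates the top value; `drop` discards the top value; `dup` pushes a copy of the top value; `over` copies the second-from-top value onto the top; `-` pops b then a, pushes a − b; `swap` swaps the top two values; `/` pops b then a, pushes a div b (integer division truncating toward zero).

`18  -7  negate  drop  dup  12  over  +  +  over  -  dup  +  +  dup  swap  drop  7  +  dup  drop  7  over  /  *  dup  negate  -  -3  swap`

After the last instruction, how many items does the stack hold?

18      [18]
-7      [18, -7]
negate  [18, 7]
drop    [18]
dup     [18, 18]
12      [18, 18, 12]
over    [18, 18, 12, 18]
+       [18, 18, 30]
+       [18, 48]
over    [18, 48, 18]
-       [18, 30]
dup     [18, 30, 30]
+       [18, 60]
+       [78]
dup     [78, 78]
swap    [78, 78]
drop    [78]
7       [78, 7]
+       [85]
dup     [85, 85]
drop    [85]
7       [85, 7]
over    [85, 7, 85]
/       [85, 0]
*       [0]
dup     [0, 0]
negate  [0, 0]
-       [0]
-3      [0, -3]
swap    [-3, 0]

2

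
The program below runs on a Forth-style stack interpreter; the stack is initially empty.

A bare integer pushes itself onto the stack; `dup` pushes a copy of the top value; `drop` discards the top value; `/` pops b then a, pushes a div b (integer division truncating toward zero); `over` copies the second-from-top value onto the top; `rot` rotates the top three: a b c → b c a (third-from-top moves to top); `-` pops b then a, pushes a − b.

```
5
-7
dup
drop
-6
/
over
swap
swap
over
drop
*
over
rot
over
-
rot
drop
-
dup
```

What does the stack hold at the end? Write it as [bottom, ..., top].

5    → [5]
-7   → [5, -7]
dup  → [5, -7, -7]
drop → [5, -7]
-6   → [5, -7, -6]
/    → [5, 1]
over → [5, 1, 5]
swap → [5, 5, 1]
swap → [5, 1, 5]
over → [5, 1, 5, 1]
drop → [5, 1, 5]
*    → [5, 5]
over → [5, 5, 5]
rot  → [5, 5, 5]
over → [5, 5, 5, 5]
-    → [5, 5, 0]
rot  → [5, 0, 5]
drop → [5, 0]
-    → [5]
dup  → [5, 5]

[5, 5]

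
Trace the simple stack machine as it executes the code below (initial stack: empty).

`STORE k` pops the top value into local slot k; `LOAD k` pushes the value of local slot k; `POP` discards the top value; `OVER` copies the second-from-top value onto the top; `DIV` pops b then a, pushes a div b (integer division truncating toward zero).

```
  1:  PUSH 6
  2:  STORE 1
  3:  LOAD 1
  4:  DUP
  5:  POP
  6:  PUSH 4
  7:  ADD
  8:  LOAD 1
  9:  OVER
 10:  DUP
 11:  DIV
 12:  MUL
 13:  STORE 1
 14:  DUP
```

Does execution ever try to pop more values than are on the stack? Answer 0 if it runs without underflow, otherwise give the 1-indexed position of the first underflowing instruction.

PUSH 6  -> 6
STORE 1 -> (empty)
LOAD 1  -> 6
DUP     -> 6 6
POP     -> 6
PUSH 4  -> 6 4
ADD     -> 10
LOAD 1  -> 10 6
OVER    -> 10 6 10
DUP     -> 10 6 10 10
DIV     -> 10 6 1
MUL     -> 10 6
STORE 1 -> 10
DUP     -> 10 10

0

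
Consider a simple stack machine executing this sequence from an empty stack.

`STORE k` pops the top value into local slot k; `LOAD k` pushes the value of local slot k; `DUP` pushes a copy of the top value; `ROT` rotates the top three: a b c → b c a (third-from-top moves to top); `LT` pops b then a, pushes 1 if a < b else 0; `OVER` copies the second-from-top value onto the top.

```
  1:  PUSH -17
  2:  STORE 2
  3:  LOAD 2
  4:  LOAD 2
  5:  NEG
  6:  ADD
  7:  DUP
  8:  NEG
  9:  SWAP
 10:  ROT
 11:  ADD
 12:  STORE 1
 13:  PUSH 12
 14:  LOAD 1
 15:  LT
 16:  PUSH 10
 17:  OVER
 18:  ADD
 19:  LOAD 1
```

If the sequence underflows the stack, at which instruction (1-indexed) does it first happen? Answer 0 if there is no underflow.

PUSH -17 → [-17]
STORE 2  → []
LOAD 2   → [-17]
LOAD 2   → [-17, -17]
NEG      → [-17, 17]
ADD      → [0]
DUP      → [0, 0]
NEG      → [0, 0]
SWAP     → [0, 0]
ROT  — needs 3 operands, stack has 2 → underflow

10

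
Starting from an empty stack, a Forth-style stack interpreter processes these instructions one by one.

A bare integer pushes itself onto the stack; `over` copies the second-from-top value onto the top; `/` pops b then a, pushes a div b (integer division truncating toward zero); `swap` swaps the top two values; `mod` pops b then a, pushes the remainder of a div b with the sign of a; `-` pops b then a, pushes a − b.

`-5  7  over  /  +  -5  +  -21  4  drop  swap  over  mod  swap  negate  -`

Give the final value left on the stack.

-32

-5     -> -5
7      -> -5 7
over   -> -5 7 -5
/      -> -5 -1
+      -> -6
-5     -> -6 -5
+      -> -11
-21    -> -11 -21
4      -> -11 -21 4
drop   -> -11 -21
swap   -> -21 -11
over   -> -21 -11 -21
mod    -> -21 -11
swap   -> -11 -21
negate -> -11 21
-      -> -32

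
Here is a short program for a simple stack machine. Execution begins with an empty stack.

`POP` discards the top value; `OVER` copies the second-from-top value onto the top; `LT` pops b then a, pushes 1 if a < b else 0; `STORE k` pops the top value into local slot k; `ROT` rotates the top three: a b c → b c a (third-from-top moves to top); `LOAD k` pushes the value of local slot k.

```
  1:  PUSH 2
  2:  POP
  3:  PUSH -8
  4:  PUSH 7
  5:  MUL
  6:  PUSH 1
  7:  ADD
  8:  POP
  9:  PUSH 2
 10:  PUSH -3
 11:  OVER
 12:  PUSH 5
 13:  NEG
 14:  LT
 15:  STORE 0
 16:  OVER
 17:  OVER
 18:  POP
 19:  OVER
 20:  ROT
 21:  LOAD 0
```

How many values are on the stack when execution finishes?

PUSH 2  → 2
POP     → (empty)
PUSH -8 → -8
PUSH 7  → -8 7
MUL     → -56
PUSH 1  → -56 1
ADD     → -55
POP     → (empty)
PUSH 2  → 2
PUSH -3 → 2 -3
OVER    → 2 -3 2
PUSH 5  → 2 -3 2 5
NEG     → 2 -3 2 -5
LT      → 2 -3 0
STORE 0 → 2 -3
OVER    → 2 -3 2
OVER    → 2 -3 2 -3
POP     → 2 -3 2
OVER    → 2 -3 2 -3
ROT     → 2 2 -3 -3
LOAD 0  → 2 2 -3 -3 0

5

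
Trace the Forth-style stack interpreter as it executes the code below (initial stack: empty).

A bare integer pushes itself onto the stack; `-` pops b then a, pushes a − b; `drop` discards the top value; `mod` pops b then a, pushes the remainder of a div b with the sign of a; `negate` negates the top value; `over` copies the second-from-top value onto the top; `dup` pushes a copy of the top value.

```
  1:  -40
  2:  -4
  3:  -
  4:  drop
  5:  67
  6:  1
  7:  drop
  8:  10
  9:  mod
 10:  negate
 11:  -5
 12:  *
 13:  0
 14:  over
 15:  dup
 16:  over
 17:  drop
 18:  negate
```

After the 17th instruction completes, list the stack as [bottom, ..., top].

[35, 0, 35, 35]

-40     -40
-4      -40 -4
-       -36
drop    (empty)
67      67
1       67 1
drop    67
10      67 10
mod     7
negate  -7
-5      -7 -5
*       35
0       35 0
over    35 0 35
dup     35 0 35 35
over    35 0 35 35 35
drop    35 0 35 35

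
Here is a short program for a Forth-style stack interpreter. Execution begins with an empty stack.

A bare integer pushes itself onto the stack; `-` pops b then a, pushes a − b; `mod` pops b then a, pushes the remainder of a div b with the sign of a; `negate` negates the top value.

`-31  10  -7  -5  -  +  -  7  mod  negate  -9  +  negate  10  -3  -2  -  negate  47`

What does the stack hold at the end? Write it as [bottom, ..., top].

[5, 10, 1, 47]

-31     -31
10      -31 10
-7      -31 10 -7
-5      -31 10 -7 -5
-       -31 10 -2
+       -31 8
-       -39
7       -39 7
mod     -4
negate  4
-9      4 -9
+       -5
negate  5
10      5 10
-3      5 10 -3
-2      5 10 -3 -2
-       5 10 -1
negate  5 10 1
47      5 10 1 47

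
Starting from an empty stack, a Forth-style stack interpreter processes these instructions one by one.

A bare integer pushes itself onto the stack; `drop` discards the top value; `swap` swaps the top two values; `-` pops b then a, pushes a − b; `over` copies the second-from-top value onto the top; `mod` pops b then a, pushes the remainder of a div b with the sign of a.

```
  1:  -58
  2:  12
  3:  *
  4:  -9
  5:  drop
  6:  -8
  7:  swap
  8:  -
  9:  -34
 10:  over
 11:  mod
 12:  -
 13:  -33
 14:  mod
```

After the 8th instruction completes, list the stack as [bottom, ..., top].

-58   -58
12    -58 12
*     -696
-9    -696 -9
drop  -696
-8    -696 -8
swap  -8 -696
-     688

[688]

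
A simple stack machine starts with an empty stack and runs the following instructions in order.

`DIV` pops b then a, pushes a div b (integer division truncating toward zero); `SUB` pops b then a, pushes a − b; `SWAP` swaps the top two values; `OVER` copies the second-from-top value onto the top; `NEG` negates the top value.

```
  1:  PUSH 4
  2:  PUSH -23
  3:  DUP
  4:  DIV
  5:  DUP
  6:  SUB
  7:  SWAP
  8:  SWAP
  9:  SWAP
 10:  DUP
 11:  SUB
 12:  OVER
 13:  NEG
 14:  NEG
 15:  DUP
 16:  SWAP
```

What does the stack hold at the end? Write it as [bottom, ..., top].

[0, 0, 0, 0]

PUSH 4   : [4]
PUSH -23 : [4, -23]
DUP      : [4, -23, -23]
DIV      : [4, 1]
DUP      : [4, 1, 1]
SUB      : [4, 0]
SWAP     : [0, 4]
SWAP     : [4, 0]
SWAP     : [0, 4]
DUP      : [0, 4, 4]
SUB      : [0, 0]
OVER     : [0, 0, 0]
NEG      : [0, 0, 0]
NEG      : [0, 0, 0]
DUP      : [0, 0, 0, 0]
SWAP     : [0, 0, 0, 0]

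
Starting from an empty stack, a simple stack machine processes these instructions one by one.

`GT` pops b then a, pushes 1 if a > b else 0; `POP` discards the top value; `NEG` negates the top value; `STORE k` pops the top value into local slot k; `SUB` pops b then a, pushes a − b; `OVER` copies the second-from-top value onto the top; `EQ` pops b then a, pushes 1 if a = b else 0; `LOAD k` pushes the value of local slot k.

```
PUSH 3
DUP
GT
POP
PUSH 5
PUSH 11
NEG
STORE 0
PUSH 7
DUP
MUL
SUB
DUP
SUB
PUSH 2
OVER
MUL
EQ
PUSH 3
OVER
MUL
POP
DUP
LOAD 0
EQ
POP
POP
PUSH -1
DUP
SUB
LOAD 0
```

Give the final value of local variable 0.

PUSH 3   3
DUP      3 3
GT       0
POP      (empty)
PUSH 5   5
PUSH 11  5 11
NEG      5 -11
STORE 0  5
PUSH 7   5 7
DUP      5 7 7
MUL      5 49
SUB      -44
DUP      -44 -44
SUB      0
PUSH 2   0 2
OVER     0 2 0
MUL      0 0
EQ       1
PUSH 3   1 3
OVER     1 3 1
MUL      1 3
POP      1
DUP      1 1
LOAD 0   1 1 -11
EQ       1 0
POP      1
POP      (empty)
PUSH -1  -1
DUP      -1 -1
SUB      0
LOAD 0   0 -11

-11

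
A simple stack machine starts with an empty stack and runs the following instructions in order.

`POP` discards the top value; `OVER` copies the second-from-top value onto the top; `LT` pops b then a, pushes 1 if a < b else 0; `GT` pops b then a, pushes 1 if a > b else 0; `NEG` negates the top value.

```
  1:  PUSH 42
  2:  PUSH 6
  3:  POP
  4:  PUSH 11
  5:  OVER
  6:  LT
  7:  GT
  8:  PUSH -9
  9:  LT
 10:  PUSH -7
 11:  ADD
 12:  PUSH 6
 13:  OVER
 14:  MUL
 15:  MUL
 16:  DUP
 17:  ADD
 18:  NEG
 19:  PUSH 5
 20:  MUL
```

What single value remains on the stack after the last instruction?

-2940

PUSH 42 : 42
PUSH 6  : 42 6
POP     : 42
PUSH 11 : 42 11
OVER    : 42 11 42
LT      : 42 1
GT      : 1
PUSH -9 : 1 -9
LT      : 0
PUSH -7 : 0 -7
ADD     : -7
PUSH 6  : -7 6
OVER    : -7 6 -7
MUL     : -7 -42
MUL     : 294
DUP     : 294 294
ADD     : 588
NEG     : -588
PUSH 5  : -588 5
MUL     : -2940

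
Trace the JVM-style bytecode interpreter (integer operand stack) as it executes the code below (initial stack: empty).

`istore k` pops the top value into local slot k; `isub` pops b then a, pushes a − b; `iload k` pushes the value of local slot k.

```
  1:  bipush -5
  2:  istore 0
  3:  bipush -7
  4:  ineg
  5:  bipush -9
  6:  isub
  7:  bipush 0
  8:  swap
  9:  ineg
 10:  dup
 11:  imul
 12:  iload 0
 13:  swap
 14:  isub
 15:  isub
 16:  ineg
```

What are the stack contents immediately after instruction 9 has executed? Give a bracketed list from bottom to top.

bipush -5 -> [-5]
istore 0  -> []
bipush -7 -> [-7]
ineg      -> [7]
bipush -9 -> [7, -9]
isub      -> [16]
bipush 0  -> [16, 0]
swap      -> [0, 16]
ineg      -> [0, -16]

[0, -16]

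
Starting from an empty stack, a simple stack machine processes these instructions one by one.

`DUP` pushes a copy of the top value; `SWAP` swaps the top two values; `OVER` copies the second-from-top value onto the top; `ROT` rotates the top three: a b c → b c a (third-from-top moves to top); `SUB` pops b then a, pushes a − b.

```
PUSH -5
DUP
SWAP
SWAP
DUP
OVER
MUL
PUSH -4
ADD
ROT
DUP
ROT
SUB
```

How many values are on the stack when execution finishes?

3

PUSH -5 → [-5]
DUP     → [-5, -5]
SWAP    → [-5, -5]
SWAP    → [-5, -5]
DUP     → [-5, -5, -5]
OVER    → [-5, -5, -5, -5]
MUL     → [-5, -5, 25]
PUSH -4 → [-5, -5, 25, -4]
ADD     → [-5, -5, 21]
ROT     → [-5, 21, -5]
DUP     → [-5, 21, -5, -5]
ROT     → [-5, -5, -5, 21]
SUB     → [-5, -5, -26]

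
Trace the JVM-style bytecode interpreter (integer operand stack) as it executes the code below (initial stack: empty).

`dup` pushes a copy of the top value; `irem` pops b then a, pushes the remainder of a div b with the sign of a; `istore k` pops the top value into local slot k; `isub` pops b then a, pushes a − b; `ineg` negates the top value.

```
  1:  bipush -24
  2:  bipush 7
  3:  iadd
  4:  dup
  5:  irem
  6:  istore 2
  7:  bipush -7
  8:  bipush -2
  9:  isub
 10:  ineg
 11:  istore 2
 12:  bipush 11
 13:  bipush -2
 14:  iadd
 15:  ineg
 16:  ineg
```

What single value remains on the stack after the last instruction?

9

bipush -24 → [-24]
bipush 7   → [-24, 7]
iadd       → [-17]
dup        → [-17, -17]
irem       → [0]
istore 2   → []
bipush -7  → [-7]
bipush -2  → [-7, -2]
isub       → [-5]
ineg       → [5]
istore 2   → []
bipush 11  → [11]
bipush -2  → [11, -2]
iadd       → [9]
ineg       → [-9]
ineg       → [9]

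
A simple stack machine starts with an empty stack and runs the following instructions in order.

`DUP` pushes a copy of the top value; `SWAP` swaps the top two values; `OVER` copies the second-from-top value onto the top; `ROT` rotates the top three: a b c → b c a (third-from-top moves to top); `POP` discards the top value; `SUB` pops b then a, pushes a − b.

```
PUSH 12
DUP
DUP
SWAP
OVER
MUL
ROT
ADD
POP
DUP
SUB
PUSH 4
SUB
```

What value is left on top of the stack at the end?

PUSH 12  [12]
DUP      [12, 12]
DUP      [12, 12, 12]
SWAP     [12, 12, 12]
OVER     [12, 12, 12, 12]
MUL      [12, 12, 144]
ROT      [12, 144, 12]
ADD      [12, 156]
POP      [12]
DUP      [12, 12]
SUB      [0]
PUSH 4   [0, 4]
SUB      [-4]

-4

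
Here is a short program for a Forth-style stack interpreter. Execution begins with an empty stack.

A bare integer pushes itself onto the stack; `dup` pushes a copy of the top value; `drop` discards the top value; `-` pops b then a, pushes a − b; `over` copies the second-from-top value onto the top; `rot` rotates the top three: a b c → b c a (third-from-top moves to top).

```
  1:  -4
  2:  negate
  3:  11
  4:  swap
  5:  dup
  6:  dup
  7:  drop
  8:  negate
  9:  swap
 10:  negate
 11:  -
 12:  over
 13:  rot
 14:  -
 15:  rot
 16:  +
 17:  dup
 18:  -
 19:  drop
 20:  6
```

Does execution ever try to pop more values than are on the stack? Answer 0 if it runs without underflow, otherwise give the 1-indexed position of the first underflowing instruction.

15

-4      -4
negate  4
11      4 11
swap    11 4
dup     11 4 4
dup     11 4 4 4
drop    11 4 4
negate  11 4 -4
swap    11 -4 4
negate  11 -4 -4
-       11 0
over    11 0 11
rot     0 11 11
-       0 0
rot  — needs 3 operands, stack has 2 → underflow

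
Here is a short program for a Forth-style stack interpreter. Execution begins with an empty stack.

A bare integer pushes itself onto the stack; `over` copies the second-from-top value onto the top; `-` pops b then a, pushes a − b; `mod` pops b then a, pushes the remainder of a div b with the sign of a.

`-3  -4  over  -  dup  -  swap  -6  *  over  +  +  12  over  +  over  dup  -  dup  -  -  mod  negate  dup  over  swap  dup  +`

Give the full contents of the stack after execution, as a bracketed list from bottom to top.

[-18, -18, -36]

-3     → -3
-4     → -3 -4
over   → -3 -4 -3
-      → -3 -1
dup    → -3 -1 -1
-      → -3 0
swap   → 0 -3
-6     → 0 -3 -6
*      → 0 18
over   → 0 18 0
+      → 0 18
+      → 18
12     → 18 12
over   → 18 12 18
+      → 18 30
over   → 18 30 18
dup    → 18 30 18 18
-      → 18 30 0
dup    → 18 30 0 0
-      → 18 30 0
-      → 18 30
mod    → 18
negate → -18
dup    → -18 -18
over   → -18 -18 -18
swap   → -18 -18 -18
dup    → -18 -18 -18 -18
+      → -18 -18 -36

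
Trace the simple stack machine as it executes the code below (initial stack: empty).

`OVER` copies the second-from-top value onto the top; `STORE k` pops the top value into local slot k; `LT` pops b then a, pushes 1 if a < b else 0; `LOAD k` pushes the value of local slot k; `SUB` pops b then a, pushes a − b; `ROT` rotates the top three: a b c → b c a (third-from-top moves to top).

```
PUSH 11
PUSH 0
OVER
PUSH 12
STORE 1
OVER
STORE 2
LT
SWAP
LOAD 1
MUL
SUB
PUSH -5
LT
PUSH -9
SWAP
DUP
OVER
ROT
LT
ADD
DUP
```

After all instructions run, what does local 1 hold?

12

PUSH 11 -> [11]
PUSH 0  -> [11, 0]
OVER    -> [11, 0, 11]
PUSH 12 -> [11, 0, 11, 12]
STORE 1 -> [11, 0, 11]
OVER    -> [11, 0, 11, 0]
STORE 2 -> [11, 0, 11]
LT      -> [11, 1]
SWAP    -> [1, 11]
LOAD 1  -> [1, 11, 12]
MUL     -> [1, 132]
SUB     -> [-131]
PUSH -5 -> [-131, -5]
LT      -> [1]
PUSH -9 -> [1, -9]
SWAP    -> [-9, 1]
DUP     -> [-9, 1, 1]
OVER    -> [-9, 1, 1, 1]
ROT     -> [-9, 1, 1, 1]
LT      -> [-9, 1, 0]
ADD     -> [-9, 1]
DUP     -> [-9, 1, 1]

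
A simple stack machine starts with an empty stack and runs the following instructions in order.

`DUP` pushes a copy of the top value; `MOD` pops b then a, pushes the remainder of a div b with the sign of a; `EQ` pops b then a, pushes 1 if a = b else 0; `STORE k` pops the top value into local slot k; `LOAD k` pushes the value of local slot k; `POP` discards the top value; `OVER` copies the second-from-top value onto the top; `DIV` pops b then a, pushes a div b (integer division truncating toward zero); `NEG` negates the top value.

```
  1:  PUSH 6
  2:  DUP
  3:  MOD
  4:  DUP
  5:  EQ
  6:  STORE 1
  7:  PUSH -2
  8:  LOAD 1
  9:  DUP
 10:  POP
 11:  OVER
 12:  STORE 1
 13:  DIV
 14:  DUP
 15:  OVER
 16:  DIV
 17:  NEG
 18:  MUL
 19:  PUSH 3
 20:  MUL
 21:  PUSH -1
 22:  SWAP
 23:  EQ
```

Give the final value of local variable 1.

PUSH 6  -> [6]
DUP     -> [6, 6]
MOD     -> [0]
DUP     -> [0, 0]
EQ      -> [1]
STORE 1 -> []
PUSH -2 -> [-2]
LOAD 1  -> [-2, 1]
DUP     -> [-2, 1, 1]
POP     -> [-2, 1]
OVER    -> [-2, 1, -2]
STORE 1 -> [-2, 1]
DIV     -> [-2]
DUP     -> [-2, -2]
OVER    -> [-2, -2, -2]
DIV     -> [-2, 1]
NEG     -> [-2, -1]
MUL     -> [2]
PUSH 3  -> [2, 3]
MUL     -> [6]
PUSH -1 -> [6, -1]
SWAP    -> [-1, 6]
EQ      -> [0]

-2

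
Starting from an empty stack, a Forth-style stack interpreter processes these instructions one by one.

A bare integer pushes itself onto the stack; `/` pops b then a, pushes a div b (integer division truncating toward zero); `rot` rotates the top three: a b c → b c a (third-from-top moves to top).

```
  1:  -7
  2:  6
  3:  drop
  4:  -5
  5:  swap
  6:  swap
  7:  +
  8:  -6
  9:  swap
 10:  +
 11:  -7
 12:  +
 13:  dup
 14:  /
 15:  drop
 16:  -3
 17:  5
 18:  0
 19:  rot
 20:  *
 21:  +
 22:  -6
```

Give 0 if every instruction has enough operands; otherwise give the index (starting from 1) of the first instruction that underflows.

0

-7   → [-7]
6    → [-7, 6]
drop → [-7]
-5   → [-7, -5]
swap → [-5, -7]
swap → [-7, -5]
+    → [-12]
-6   → [-12, -6]
swap → [-6, -12]
+    → [-18]
-7   → [-18, -7]
+    → [-25]
dup  → [-25, -25]
/    → [1]
drop → []
-3   → [-3]
5    → [-3, 5]
0    → [-3, 5, 0]
rot  → [5, 0, -3]
*    → [5, 0]
+    → [5]
-6   → [5, -6]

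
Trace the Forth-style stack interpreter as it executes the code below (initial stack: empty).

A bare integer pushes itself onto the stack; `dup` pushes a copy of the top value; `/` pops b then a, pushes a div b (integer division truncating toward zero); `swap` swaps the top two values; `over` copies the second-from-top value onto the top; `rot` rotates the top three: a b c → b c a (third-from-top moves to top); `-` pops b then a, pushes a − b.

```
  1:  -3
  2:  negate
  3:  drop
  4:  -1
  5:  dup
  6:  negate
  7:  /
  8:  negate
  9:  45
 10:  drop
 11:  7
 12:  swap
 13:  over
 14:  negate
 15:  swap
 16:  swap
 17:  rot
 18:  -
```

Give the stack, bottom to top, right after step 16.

[7, 1, -7]

-3      [-3]
negate  [3]
drop    []
-1      [-1]
dup     [-1, -1]
negate  [-1, 1]
/       [-1]
negate  [1]
45      [1, 45]
drop    [1]
7       [1, 7]
swap    [7, 1]
over    [7, 1, 7]
negate  [7, 1, -7]
swap    [7, -7, 1]
swap    [7, 1, -7]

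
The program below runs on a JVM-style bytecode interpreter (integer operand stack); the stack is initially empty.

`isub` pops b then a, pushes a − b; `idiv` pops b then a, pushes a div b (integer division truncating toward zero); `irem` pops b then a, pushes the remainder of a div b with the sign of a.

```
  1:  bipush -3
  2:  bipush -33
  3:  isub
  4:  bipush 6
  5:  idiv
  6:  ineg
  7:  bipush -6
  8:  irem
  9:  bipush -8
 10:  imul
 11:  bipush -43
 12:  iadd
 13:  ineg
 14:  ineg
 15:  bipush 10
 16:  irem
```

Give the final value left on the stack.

bipush -3  → -3
bipush -33 → -3 -33
isub       → 30
bipush 6   → 30 6
idiv       → 5
ineg       → -5
bipush -6  → -5 -6
irem       → -5
bipush -8  → -5 -8
imul       → 40
bipush -43 → 40 -43
iadd       → -3
ineg       → 3
ineg       → -3
bipush 10  → -3 10
irem       → -3

-3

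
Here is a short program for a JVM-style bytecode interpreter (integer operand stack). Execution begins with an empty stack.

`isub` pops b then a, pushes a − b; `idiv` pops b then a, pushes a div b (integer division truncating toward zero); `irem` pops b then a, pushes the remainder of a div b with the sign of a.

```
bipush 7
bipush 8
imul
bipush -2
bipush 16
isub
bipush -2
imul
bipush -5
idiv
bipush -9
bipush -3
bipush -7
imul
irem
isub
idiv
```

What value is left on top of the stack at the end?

28

bipush 7  : [7]
bipush 8  : [7, 8]
imul      : [56]
bipush -2 : [56, -2]
bipush 16 : [56, -2, 16]
isub      : [56, -18]
bipush -2 : [56, -18, -2]
imul      : [56, 36]
bipush -5 : [56, 36, -5]
idiv      : [56, -7]
bipush -9 : [56, -7, -9]
bipush -3 : [56, -7, -9, -3]
bipush -7 : [56, -7, -9, -3, -7]
imul      : [56, -7, -9, 21]
irem      : [56, -7, -9]
isub      : [56, 2]
idiv      : [28]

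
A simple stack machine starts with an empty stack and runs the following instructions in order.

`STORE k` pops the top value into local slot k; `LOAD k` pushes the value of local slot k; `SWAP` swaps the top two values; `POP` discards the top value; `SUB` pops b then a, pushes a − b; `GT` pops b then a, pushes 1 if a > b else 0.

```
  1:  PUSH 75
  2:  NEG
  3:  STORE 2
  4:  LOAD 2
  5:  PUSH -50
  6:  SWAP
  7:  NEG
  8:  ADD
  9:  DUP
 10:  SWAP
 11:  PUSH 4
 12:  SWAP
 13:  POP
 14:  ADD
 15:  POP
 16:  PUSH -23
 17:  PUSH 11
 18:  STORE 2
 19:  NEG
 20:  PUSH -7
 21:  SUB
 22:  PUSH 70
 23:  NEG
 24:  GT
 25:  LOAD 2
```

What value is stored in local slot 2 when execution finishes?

PUSH 75  -> [75]
NEG      -> [-75]
STORE 2  -> []
LOAD 2   -> [-75]
PUSH -50 -> [-75, -50]
SWAP     -> [-50, -75]
NEG      -> [-50, 75]
ADD      -> [25]
DUP      -> [25, 25]
SWAP     -> [25, 25]
PUSH 4   -> [25, 25, 4]
SWAP     -> [25, 4, 25]
POP      -> [25, 4]
ADD      -> [29]
POP      -> []
PUSH -23 -> [-23]
PUSH 11  -> [-23, 11]
STORE 2  -> [-23]
NEG      -> [23]
PUSH -7  -> [23, -7]
SUB      -> [30]
PUSH 70  -> [30, 70]
NEG      -> [30, -70]
GT       -> [1]
LOAD 2   -> [1, 11]

11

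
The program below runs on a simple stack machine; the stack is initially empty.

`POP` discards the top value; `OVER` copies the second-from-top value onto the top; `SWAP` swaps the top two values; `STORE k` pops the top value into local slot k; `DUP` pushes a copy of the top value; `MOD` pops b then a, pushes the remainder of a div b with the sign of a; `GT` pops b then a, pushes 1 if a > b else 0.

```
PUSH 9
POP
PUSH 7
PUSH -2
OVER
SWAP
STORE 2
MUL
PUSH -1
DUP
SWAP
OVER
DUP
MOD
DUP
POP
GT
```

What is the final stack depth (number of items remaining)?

3

PUSH 9  -> 9
POP     -> (empty)
PUSH 7  -> 7
PUSH -2 -> 7 -2
OVER    -> 7 -2 7
SWAP    -> 7 7 -2
STORE 2 -> 7 7
MUL     -> 49
PUSH -1 -> 49 -1
DUP     -> 49 -1 -1
SWAP    -> 49 -1 -1
OVER    -> 49 -1 -1 -1
DUP     -> 49 -1 -1 -1 -1
MOD     -> 49 -1 -1 0
DUP     -> 49 -1 -1 0 0
POP     -> 49 -1 -1 0
GT      -> 49 -1 0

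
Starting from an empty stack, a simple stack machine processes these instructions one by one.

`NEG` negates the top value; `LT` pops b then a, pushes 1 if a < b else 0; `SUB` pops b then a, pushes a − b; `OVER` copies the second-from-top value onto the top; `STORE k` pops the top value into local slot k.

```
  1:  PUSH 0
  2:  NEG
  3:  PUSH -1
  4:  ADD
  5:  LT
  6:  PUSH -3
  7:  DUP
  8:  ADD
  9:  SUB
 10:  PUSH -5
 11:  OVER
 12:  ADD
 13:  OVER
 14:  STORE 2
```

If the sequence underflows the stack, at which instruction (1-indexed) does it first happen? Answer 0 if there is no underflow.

PUSH 0   [0]
NEG      [0]
PUSH -1  [0, -1]
ADD      [-1]
LT  — needs 2 operands, stack has 1 → underflow

5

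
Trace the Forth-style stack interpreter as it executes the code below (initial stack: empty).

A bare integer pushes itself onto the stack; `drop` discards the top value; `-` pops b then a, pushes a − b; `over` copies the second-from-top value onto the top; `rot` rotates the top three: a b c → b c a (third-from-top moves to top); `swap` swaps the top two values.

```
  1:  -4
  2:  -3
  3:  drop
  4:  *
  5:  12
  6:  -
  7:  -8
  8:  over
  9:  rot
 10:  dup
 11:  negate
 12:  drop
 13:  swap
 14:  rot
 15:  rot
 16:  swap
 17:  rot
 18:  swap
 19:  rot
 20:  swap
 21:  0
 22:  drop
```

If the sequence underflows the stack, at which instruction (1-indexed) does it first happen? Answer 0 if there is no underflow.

4

-4   : -4
-3   : -4 -3
drop : -4
*  — needs 2 operands, stack has 1 → underflow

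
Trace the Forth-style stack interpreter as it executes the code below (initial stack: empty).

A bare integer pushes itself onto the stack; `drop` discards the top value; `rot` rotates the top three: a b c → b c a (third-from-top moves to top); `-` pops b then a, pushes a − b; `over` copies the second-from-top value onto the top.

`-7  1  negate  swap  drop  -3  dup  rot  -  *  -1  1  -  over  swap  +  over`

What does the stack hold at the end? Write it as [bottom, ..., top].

[6, 4, 6]

-7     : -7
1      : -7 1
negate : -7 -1
swap   : -1 -7
drop   : -1
-3     : -1 -3
dup    : -1 -3 -3
rot    : -3 -3 -1
-      : -3 -2
*      : 6
-1     : 6 -1
1      : 6 -1 1
-      : 6 -2
over   : 6 -2 6
swap   : 6 6 -2
+      : 6 4
over   : 6 4 6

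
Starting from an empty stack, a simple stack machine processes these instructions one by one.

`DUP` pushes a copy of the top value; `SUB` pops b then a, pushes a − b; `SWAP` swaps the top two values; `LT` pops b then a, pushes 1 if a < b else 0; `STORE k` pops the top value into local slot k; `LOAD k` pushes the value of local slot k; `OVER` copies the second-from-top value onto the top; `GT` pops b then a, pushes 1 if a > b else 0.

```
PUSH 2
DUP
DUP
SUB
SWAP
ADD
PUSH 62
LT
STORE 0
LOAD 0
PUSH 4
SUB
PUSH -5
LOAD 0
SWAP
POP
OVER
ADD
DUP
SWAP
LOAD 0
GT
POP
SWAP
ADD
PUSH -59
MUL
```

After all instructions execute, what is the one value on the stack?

PUSH 2    [2]
DUP       [2, 2]
DUP       [2, 2, 2]
SUB       [2, 0]
SWAP      [0, 2]
ADD       [2]
PUSH 62   [2, 62]
LT        [1]
STORE 0   []
LOAD 0    [1]
PUSH 4    [1, 4]
SUB       [-3]
PUSH -5   [-3, -5]
LOAD 0    [-3, -5, 1]
SWAP      [-3, 1, -5]
POP       [-3, 1]
OVER      [-3, 1, -3]
ADD       [-3, -2]
DUP       [-3, -2, -2]
SWAP      [-3, -2, -2]
LOAD 0    [-3, -2, -2, 1]
GT        [-3, -2, 0]
POP       [-3, -2]
SWAP      [-2, -3]
ADD       [-5]
PUSH -59  [-5, -59]
MUL       [295]

295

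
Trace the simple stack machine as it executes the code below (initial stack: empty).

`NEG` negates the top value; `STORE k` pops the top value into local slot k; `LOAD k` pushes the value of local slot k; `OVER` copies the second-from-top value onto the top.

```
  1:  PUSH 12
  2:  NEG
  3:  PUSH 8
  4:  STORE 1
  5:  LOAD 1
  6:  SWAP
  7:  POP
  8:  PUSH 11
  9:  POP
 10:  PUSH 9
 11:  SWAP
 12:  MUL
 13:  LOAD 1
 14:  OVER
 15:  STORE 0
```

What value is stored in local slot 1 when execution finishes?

8

PUSH 12 : [12]
NEG     : [-12]
PUSH 8  : [-12, 8]
STORE 1 : [-12]
LOAD 1  : [-12, 8]
SWAP    : [8, -12]
POP     : [8]
PUSH 11 : [8, 11]
POP     : [8]
PUSH 9  : [8, 9]
SWAP    : [9, 8]
MUL     : [72]
LOAD 1  : [72, 8]
OVER    : [72, 8, 72]
STORE 0 : [72, 8]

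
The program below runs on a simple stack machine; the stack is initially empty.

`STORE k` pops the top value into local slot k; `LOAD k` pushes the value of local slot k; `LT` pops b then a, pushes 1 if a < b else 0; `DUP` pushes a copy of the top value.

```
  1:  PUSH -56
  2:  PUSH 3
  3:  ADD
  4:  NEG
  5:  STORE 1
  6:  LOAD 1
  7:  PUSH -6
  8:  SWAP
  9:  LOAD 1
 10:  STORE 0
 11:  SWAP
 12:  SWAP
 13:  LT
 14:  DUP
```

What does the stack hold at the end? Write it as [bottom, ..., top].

PUSH -56 → [-56]
PUSH 3   → [-56, 3]
ADD      → [-53]
NEG      → [53]
STORE 1  → []
LOAD 1   → [53]
PUSH -6  → [53, -6]
SWAP     → [-6, 53]
LOAD 1   → [-6, 53, 53]
STORE 0  → [-6, 53]
SWAP     → [53, -6]
SWAP     → [-6, 53]
LT       → [1]
DUP      → [1, 1]

[1, 1]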